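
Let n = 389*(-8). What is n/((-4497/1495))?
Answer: 4652440/4497 ≈ 1034.6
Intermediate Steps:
n = -3112
n/((-4497/1495)) = -3112/((-4497/1495)) = -3112/((-4497*1/1495)) = -3112/(-4497/1495) = -3112*(-1495/4497) = 4652440/4497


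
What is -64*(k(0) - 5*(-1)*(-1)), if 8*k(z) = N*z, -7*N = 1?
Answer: 320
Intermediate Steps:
N = -⅐ (N = -⅐*1 = -⅐ ≈ -0.14286)
k(z) = -z/56 (k(z) = (-z/7)/8 = -z/56)
-64*(k(0) - 5*(-1)*(-1)) = -64*(-1/56*0 - 5*(-1)*(-1)) = -64*(0 + 5*(-1)) = -64*(0 - 5) = -64*(-5) = 320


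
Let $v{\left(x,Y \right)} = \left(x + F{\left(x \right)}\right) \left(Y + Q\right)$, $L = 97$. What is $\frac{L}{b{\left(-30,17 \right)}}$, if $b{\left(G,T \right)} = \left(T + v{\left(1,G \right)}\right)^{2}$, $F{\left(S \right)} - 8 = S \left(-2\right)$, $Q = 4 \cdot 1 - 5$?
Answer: $\frac{97}{40000} \approx 0.002425$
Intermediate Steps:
$Q = -1$ ($Q = 4 - 5 = -1$)
$F{\left(S \right)} = 8 - 2 S$ ($F{\left(S \right)} = 8 + S \left(-2\right) = 8 - 2 S$)
$v{\left(x,Y \right)} = \left(-1 + Y\right) \left(8 - x\right)$ ($v{\left(x,Y \right)} = \left(x - \left(-8 + 2 x\right)\right) \left(Y - 1\right) = \left(8 - x\right) \left(-1 + Y\right) = \left(-1 + Y\right) \left(8 - x\right)$)
$b{\left(G,T \right)} = \left(-7 + T + 7 G\right)^{2}$ ($b{\left(G,T \right)} = \left(T + \left(-8 + 1 + 8 G - G 1\right)\right)^{2} = \left(T + \left(-8 + 1 + 8 G - G\right)\right)^{2} = \left(T + \left(-7 + 7 G\right)\right)^{2} = \left(-7 + T + 7 G\right)^{2}$)
$\frac{L}{b{\left(-30,17 \right)}} = \frac{97}{\left(-7 + 17 + 7 \left(-30\right)\right)^{2}} = \frac{97}{\left(-7 + 17 - 210\right)^{2}} = \frac{97}{\left(-200\right)^{2}} = \frac{97}{40000}$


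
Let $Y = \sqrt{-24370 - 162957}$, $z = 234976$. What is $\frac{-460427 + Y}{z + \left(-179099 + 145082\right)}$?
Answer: $- \frac{41857}{18269} + \frac{7 i \sqrt{3823}}{200959} \approx -2.2911 + 0.0021537 i$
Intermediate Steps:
$Y = 7 i \sqrt{3823}$ ($Y = \sqrt{-187327} = 7 i \sqrt{3823} \approx 432.81 i$)
$\frac{-460427 + Y}{z + \left(-179099 + 145082\right)} = \frac{-460427 + 7 i \sqrt{3823}}{234976 + \left(-179099 + 145082\right)} = \frac{-460427 + 7 i \sqrt{3823}}{234976 - 34017} = \frac{-460427 + 7 i \sqrt{3823}}{200959} = \left(-460427 + 7 i \sqrt{3823}\right) \frac{1}{200959} = - \frac{41857}{18269} + \frac{7 i \sqrt{3823}}{200959}$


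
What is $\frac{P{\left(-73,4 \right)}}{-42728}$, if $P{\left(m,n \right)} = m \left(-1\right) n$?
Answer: $- \frac{73}{10682} \approx -0.0068339$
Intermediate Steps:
$P{\left(m,n \right)} = - m n$
$\frac{P{\left(-73,4 \right)}}{-42728} = \frac{\left(-1\right) \left(-73\right) 4}{-42728} = 292 \left(- \frac{1}{42728}\right) = - \frac{73}{10682}$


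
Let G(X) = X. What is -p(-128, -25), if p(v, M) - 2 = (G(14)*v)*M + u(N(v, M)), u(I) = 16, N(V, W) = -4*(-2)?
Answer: -44818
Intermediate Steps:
N(V, W) = 8
p(v, M) = 18 + 14*M*v (p(v, M) = 2 + ((14*v)*M + 16) = 2 + (14*M*v + 16) = 2 + (16 + 14*M*v) = 18 + 14*M*v)
-p(-128, -25) = -(18 + 14*(-25)*(-128)) = -(18 + 44800) = -1*44818 = -44818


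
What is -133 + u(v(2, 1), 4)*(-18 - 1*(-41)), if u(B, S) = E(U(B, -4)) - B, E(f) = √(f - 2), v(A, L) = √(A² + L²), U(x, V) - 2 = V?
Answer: -133 - 23*√5 + 46*I ≈ -184.43 + 46.0*I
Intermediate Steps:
U(x, V) = 2 + V
E(f) = √(-2 + f)
u(B, S) = -B + 2*I (u(B, S) = √(-2 + (2 - 4)) - B = √(-2 - 2) - B = √(-4) - B = 2*I - B = -B + 2*I)
-133 + u(v(2, 1), 4)*(-18 - 1*(-41)) = -133 + (-√(2² + 1²) + 2*I)*(-18 - 1*(-41)) = -133 + (-√(4 + 1) + 2*I)*(-18 + 41) = -133 + (-√5 + 2*I)*23 = -133 + (-23*√5 + 46*I) = -133 - 23*√5 + 46*I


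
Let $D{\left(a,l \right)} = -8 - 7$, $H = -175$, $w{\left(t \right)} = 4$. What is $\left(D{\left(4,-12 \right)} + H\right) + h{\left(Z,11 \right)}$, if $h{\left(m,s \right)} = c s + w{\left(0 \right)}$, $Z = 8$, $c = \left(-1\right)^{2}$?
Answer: $-175$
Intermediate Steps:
$c = 1$
$h{\left(m,s \right)} = 4 + s$ ($h{\left(m,s \right)} = 1 s + 4 = s + 4 = 4 + s$)
$D{\left(a,l \right)} = -15$ ($D{\left(a,l \right)} = -8 - 7 = -15$)
$\left(D{\left(4,-12 \right)} + H\right) + h{\left(Z,11 \right)} = \left(-15 - 175\right) + \left(4 + 11\right) = -190 + 15 = -175$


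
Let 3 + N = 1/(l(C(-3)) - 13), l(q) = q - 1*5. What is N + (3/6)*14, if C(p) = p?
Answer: 83/21 ≈ 3.9524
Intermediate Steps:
l(q) = -5 + q (l(q) = q - 5 = -5 + q)
N = -64/21 (N = -3 + 1/((-5 - 3) - 13) = -3 + 1/(-8 - 13) = -3 + 1/(-21) = -3 - 1/21 = -64/21 ≈ -3.0476)
N + (3/6)*14 = -64/21 + (3/6)*14 = -64/21 + (3*(⅙))*14 = -64/21 + (½)*14 = -64/21 + 7 = 83/21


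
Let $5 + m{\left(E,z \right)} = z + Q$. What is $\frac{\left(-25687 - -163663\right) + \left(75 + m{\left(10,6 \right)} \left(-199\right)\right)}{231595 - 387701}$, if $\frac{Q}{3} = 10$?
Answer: $- \frac{65941}{78053} \approx -0.84482$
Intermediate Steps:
$Q = 30$ ($Q = 3 \cdot 10 = 30$)
$m{\left(E,z \right)} = 25 + z$ ($m{\left(E,z \right)} = -5 + \left(z + 30\right) = -5 + \left(30 + z\right) = 25 + z$)
$\frac{\left(-25687 - -163663\right) + \left(75 + m{\left(10,6 \right)} \left(-199\right)\right)}{231595 - 387701} = \frac{\left(-25687 - -163663\right) + \left(75 + \left(25 + 6\right) \left(-199\right)\right)}{231595 - 387701} = \frac{\left(-25687 + 163663\right) + \left(75 + 31 \left(-199\right)\right)}{-156106} = \left(137976 + \left(75 - 6169\right)\right) \left(- \frac{1}{156106}\right) = \left(137976 - 6094\right) \left(- \frac{1}{156106}\right) = 131882 \left(- \frac{1}{156106}\right) = - \frac{65941}{78053}$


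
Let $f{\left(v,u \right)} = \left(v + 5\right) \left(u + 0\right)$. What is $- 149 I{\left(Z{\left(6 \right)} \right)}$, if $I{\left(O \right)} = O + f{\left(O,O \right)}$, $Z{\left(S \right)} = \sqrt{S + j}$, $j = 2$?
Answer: $-1192 - 1788 \sqrt{2} \approx -3720.6$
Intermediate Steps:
$f{\left(v,u \right)} = u \left(5 + v\right)$ ($f{\left(v,u \right)} = \left(5 + v\right) u = u \left(5 + v\right)$)
$Z{\left(S \right)} = \sqrt{2 + S}$ ($Z{\left(S \right)} = \sqrt{S + 2} = \sqrt{2 + S}$)
$I{\left(O \right)} = O + O \left(5 + O\right)$
$- 149 I{\left(Z{\left(6 \right)} \right)} = - 149 \sqrt{2 + 6} \left(6 + \sqrt{2 + 6}\right) = - 149 \sqrt{8} \left(6 + \sqrt{8}\right) = - 149 \cdot 2 \sqrt{2} \left(6 + 2 \sqrt{2}\right) = - 298 \sqrt{2} \left(6 + 2 \sqrt{2}\right)$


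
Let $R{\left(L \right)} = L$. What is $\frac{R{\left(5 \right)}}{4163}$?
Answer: $\frac{5}{4163} \approx 0.0012011$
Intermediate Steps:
$\frac{R{\left(5 \right)}}{4163} = \frac{5}{4163}$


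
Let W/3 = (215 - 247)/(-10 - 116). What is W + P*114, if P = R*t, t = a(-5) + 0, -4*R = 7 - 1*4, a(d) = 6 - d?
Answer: -39469/42 ≈ -939.74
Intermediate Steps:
W = 16/21 (W = 3*((215 - 247)/(-10 - 116)) = 3*(-32/(-126)) = 3*(-32*(-1/126)) = 3*(16/63) = 16/21 ≈ 0.76190)
R = -¾ (R = -(7 - 1*4)/4 = -(7 - 4)/4 = -¼*3 = -¾ ≈ -0.75000)
t = 11 (t = (6 - 1*(-5)) + 0 = (6 + 5) + 0 = 11 + 0 = 11)
P = -33/4 (P = -¾*11 = -33/4 ≈ -8.2500)
W + P*114 = 16/21 - 33/4*114 = 16/21 - 1881/2 = -39469/42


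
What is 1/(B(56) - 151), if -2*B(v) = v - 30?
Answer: -1/164 ≈ -0.0060976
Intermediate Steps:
B(v) = 15 - v/2 (B(v) = -(v - 30)/2 = -(-30 + v)/2 = 15 - v/2)
1/(B(56) - 151) = 1/((15 - ½*56) - 151) = 1/((15 - 28) - 151) = 1/(-13 - 151) = 1/(-164) = -1/164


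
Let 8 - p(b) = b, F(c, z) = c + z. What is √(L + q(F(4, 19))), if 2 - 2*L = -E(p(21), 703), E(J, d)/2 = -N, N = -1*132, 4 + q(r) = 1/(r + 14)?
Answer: √176638/37 ≈ 11.359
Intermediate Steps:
q(r) = -4 + 1/(14 + r) (q(r) = -4 + 1/(r + 14) = -4 + 1/(14 + r))
p(b) = 8 - b
N = -132
E(J, d) = 264 (E(J, d) = 2*(-1*(-132)) = 2*132 = 264)
L = 133 (L = 1 - (-1)*264/2 = 1 - ½*(-264) = 1 + 132 = 133)
√(L + q(F(4, 19))) = √(133 + (-55 - 4*(4 + 19))/(14 + (4 + 19))) = √(133 + (-55 - 4*23)/(14 + 23)) = √(133 + (-55 - 92)/37) = √(133 + (1/37)*(-147)) = √(133 - 147/37) = √(4774/37) = √176638/37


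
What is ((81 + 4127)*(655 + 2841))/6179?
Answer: 14711168/6179 ≈ 2380.8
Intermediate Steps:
((81 + 4127)*(655 + 2841))/6179 = (4208*3496)*(1/6179) = 14711168*(1/6179) = 14711168/6179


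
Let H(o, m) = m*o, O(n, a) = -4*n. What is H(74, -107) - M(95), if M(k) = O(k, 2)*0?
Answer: -7918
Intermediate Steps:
M(k) = 0 (M(k) = -4*k*0 = 0)
H(74, -107) - M(95) = -107*74 - 1*0 = -7918 + 0 = -7918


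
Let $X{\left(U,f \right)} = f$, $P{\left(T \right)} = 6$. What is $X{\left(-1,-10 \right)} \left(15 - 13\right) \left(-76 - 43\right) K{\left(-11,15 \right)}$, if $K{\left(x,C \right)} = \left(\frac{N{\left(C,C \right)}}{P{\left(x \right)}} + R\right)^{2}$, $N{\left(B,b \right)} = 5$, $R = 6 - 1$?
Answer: $\frac{728875}{9} \approx 80986.0$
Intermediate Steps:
$R = 5$ ($R = 6 - 1 = 5$)
$K{\left(x,C \right)} = \frac{1225}{36}$ ($K{\left(x,C \right)} = \left(\frac{5}{6} + 5\right)^{2} = \left(\frac{35}{6}\right)^{2} = \frac{1225}{36}$)
$X{\left(-1,-10 \right)} \left(15 - 13\right) \left(-76 - 43\right) K{\left(-11,15 \right)} = - 10 \left(15 - 13\right) \left(-76 - 43\right) \frac{1225}{36} = - 10 \cdot 2 \left(-119\right) \frac{1225}{36} = \left(-10\right) \left(-238\right) \frac{1225}{36} = 2380 \cdot \frac{1225}{36} = \frac{728875}{9}$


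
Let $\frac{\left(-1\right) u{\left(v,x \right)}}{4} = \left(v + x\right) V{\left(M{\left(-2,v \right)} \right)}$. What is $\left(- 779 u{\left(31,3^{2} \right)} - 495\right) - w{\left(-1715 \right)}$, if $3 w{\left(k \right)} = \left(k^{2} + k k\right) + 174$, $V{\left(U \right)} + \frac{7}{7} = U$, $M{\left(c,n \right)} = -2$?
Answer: $- \frac{7005869}{3} \approx -2.3353 \cdot 10^{6}$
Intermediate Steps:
$V{\left(U \right)} = -1 + U$
$w{\left(k \right)} = 58 + \frac{2 k^{2}}{3}$ ($w{\left(k \right)} = \frac{\left(k^{2} + k k\right) + 174}{3} = \frac{\left(k^{2} + k^{2}\right) + 174}{3} = \frac{2 k^{2} + 174}{3} = \frac{174 + 2 k^{2}}{3} = 58 + \frac{2 k^{2}}{3}$)
$u{\left(v,x \right)} = 12 v + 12 x$ ($u{\left(v,x \right)} = - 4 \left(v + x\right) \left(-1 - 2\right) = - 4 \left(v + x\right) \left(-3\right) = - 4 \left(- 3 v - 3 x\right) = 12 v + 12 x$)
$\left(- 779 u{\left(31,3^{2} \right)} - 495\right) - w{\left(-1715 \right)} = \left(- 779 \left(12 \cdot 31 + 12 \cdot 3^{2}\right) - 495\right) - \left(58 + \frac{2 \left(-1715\right)^{2}}{3}\right) = \left(- 779 \left(372 + 12 \cdot 9\right) - 495\right) - \left(58 + \frac{2}{3} \cdot 2941225\right) = \left(- 779 \left(372 + 108\right) - 495\right) - \left(58 + \frac{5882450}{3}\right) = \left(\left(-779\right) 480 - 495\right) - \frac{5882624}{3} = \left(-373920 - 495\right) - \frac{5882624}{3} = -374415 - \frac{5882624}{3} = - \frac{7005869}{3}$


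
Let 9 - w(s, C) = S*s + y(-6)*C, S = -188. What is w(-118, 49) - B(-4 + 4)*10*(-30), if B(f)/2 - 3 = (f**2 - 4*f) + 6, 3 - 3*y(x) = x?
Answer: -16922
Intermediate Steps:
y(x) = 1 - x/3
B(f) = 18 - 8*f + 2*f**2 (B(f) = 6 + 2*((f**2 - 4*f) + 6) = 6 + 2*(6 + f**2 - 4*f) = 6 + (12 - 8*f + 2*f**2) = 18 - 8*f + 2*f**2)
w(s, C) = 9 - 3*C + 188*s (w(s, C) = 9 - (-188*s + (1 - 1/3*(-6))*C) = 9 - (-188*s + (1 + 2)*C) = 9 - (-188*s + 3*C) = 9 + (-3*C + 188*s) = 9 - 3*C + 188*s)
w(-118, 49) - B(-4 + 4)*10*(-30) = (9 - 3*49 + 188*(-118)) - (18 - 8*(-4 + 4) + 2*(-4 + 4)**2)*10*(-30) = (9 - 147 - 22184) - (18 - 8*0 + 2*0**2)*10*(-30) = -22322 - (18 + 0 + 2*0)*10*(-30) = -22322 - (18 + 0 + 0)*10*(-30) = -22322 - 18*10*(-30) = -22322 - 180*(-30) = -22322 - 1*(-5400) = -22322 + 5400 = -16922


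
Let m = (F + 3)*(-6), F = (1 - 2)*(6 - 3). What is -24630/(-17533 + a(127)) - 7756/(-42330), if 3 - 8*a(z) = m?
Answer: 4714283758/2968624065 ≈ 1.5880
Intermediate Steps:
F = -3 (F = -1*3 = -3)
m = 0 (m = (-3 + 3)*(-6) = 0*(-6) = 0)
a(z) = 3/8 (a(z) = 3/8 - 1/8*0 = 3/8 + 0 = 3/8)
-24630/(-17533 + a(127)) - 7756/(-42330) = -24630/(-17533 + 3/8) - 7756/(-42330) = -24630/(-140261/8) - 7756*(-1/42330) = -24630*(-8/140261) + 3878/21165 = 197040/140261 + 3878/21165 = 4714283758/2968624065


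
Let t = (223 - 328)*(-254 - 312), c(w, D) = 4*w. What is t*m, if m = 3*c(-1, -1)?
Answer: -713160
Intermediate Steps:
t = 59430 (t = -105*(-566) = 59430)
m = -12 (m = 3*(4*(-1)) = 3*(-4) = -12)
t*m = 59430*(-12) = -713160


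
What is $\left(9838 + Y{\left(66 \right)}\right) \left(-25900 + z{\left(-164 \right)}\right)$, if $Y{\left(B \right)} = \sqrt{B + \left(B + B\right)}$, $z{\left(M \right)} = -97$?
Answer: $-255758486 - 77991 \sqrt{22} \approx -2.5612 \cdot 10^{8}$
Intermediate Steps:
$Y{\left(B \right)} = \sqrt{3} \sqrt{B}$ ($Y{\left(B \right)} = \sqrt{B + 2 B} = \sqrt{3 B} = \sqrt{3} \sqrt{B}$)
$\left(9838 + Y{\left(66 \right)}\right) \left(-25900 + z{\left(-164 \right)}\right) = \left(9838 + \sqrt{3} \sqrt{66}\right) \left(-25900 - 97\right) = \left(9838 + 3 \sqrt{22}\right) \left(-25997\right) = -255758486 - 77991 \sqrt{22}$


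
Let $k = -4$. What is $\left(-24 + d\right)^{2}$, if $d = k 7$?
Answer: $2704$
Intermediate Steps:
$d = -28$ ($d = \left(-4\right) 7 = -28$)
$\left(-24 + d\right)^{2} = \left(-24 - 28\right)^{2} = \left(-52\right)^{2} = 2704$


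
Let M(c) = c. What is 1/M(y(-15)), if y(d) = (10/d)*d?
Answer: ⅒ ≈ 0.10000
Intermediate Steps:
y(d) = 10
1/M(y(-15)) = 1/10 = ⅒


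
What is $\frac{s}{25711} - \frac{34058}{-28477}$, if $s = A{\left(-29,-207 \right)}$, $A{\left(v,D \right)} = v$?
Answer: $\frac{874839405}{732172147} \approx 1.1949$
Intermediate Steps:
$s = -29$
$\frac{s}{25711} - \frac{34058}{-28477} = - \frac{29}{25711} - \frac{34058}{-28477} = \left(-29\right) \frac{1}{25711} - - \frac{34058}{28477} = - \frac{29}{25711} + \frac{34058}{28477} = \frac{874839405}{732172147}$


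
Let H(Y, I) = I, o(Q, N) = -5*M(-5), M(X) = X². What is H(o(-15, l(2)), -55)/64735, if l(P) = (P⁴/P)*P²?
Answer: -1/1177 ≈ -0.00084962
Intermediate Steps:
l(P) = P⁵ (l(P) = P³*P² = P⁵)
o(Q, N) = -125 (o(Q, N) = -5*(-5)² = -5*25 = -125)
H(o(-15, l(2)), -55)/64735 = -55/64735 = -55*1/64735 = -1/1177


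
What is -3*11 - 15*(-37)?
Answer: 522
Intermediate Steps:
-3*11 - 15*(-37) = -33 + 555 = 522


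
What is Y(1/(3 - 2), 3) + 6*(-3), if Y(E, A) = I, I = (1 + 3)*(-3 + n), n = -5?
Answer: -50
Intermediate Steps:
I = -32 (I = (1 + 3)*(-3 - 5) = 4*(-8) = -32)
Y(E, A) = -32
Y(1/(3 - 2), 3) + 6*(-3) = -32 + 6*(-3) = -32 - 18 = -50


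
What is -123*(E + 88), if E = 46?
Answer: -16482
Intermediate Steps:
-123*(E + 88) = -123*(46 + 88) = -123*134 = -16482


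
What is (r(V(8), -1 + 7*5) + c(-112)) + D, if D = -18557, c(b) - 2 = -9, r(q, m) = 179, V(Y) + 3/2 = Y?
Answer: -18385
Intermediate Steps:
V(Y) = -3/2 + Y
c(b) = -7 (c(b) = 2 - 9 = -7)
(r(V(8), -1 + 7*5) + c(-112)) + D = (179 - 7) - 18557 = 172 - 18557 = -18385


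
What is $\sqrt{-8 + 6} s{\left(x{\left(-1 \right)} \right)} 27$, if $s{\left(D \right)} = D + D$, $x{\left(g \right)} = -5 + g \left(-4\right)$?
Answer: $- 54 i \sqrt{2} \approx - 76.368 i$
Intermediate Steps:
$x{\left(g \right)} = -5 - 4 g$
$s{\left(D \right)} = 2 D$
$\sqrt{-8 + 6} s{\left(x{\left(-1 \right)} \right)} 27 = \sqrt{-8 + 6} \cdot 2 \left(-5 - -4\right) 27 = \sqrt{-2} \cdot 2 \left(-5 + 4\right) 27 = i \sqrt{2} \cdot 2 \left(-1\right) 27 = i \sqrt{2} \left(-2\right) 27 = - 2 i \sqrt{2} \cdot 27 = - 54 i \sqrt{2}$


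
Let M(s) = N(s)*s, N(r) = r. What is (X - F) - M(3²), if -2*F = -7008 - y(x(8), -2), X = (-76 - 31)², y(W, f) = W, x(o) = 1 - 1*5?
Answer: 7866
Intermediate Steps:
x(o) = -4 (x(o) = 1 - 5 = -4)
X = 11449 (X = (-107)² = 11449)
F = 3502 (F = -(-7008 - 1*(-4))/2 = -(-7008 + 4)/2 = -½*(-7004) = 3502)
M(s) = s² (M(s) = s*s = s²)
(X - F) - M(3²) = (11449 - 1*3502) - (3²)² = (11449 - 3502) - 1*9² = 7947 - 1*81 = 7947 - 81 = 7866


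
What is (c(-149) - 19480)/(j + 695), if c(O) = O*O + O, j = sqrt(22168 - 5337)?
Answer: 893770/233097 - 1286*sqrt(16831)/233097 ≈ 3.1186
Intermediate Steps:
j = sqrt(16831) ≈ 129.73
c(O) = O + O**2 (c(O) = O**2 + O = O + O**2)
(c(-149) - 19480)/(j + 695) = (-149*(1 - 149) - 19480)/(sqrt(16831) + 695) = (-149*(-148) - 19480)/(695 + sqrt(16831)) = (22052 - 19480)/(695 + sqrt(16831)) = 2572/(695 + sqrt(16831))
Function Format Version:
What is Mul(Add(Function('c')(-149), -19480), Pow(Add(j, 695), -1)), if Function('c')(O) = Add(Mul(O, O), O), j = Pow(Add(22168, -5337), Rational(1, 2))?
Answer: Add(Rational(893770, 233097), Mul(Rational(-1286, 233097), Pow(16831, Rational(1, 2)))) ≈ 3.1186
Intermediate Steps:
j = Pow(16831, Rational(1, 2)) ≈ 129.73
Function('c')(O) = Add(O, Pow(O, 2)) (Function('c')(O) = Add(Pow(O, 2), O) = Add(O, Pow(O, 2)))
Mul(Add(Function('c')(-149), -19480), Pow(Add(j, 695), -1)) = Mul(Add(Mul(-149, Add(1, -149)), -19480), Pow(Add(Pow(16831, Rational(1, 2)), 695), -1)) = Mul(Add(Mul(-149, -148), -19480), Pow(Add(695, Pow(16831, Rational(1, 2))), -1)) = Mul(Add(22052, -19480), Pow(Add(695, Pow(16831, Rational(1, 2))), -1)) = Mul(2572, Pow(Add(695, Pow(16831, Rational(1, 2))), -1))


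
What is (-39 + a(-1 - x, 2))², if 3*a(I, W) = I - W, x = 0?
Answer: 1600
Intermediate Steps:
a(I, W) = -W/3 + I/3 (a(I, W) = (I - W)/3 = -W/3 + I/3)
(-39 + a(-1 - x, 2))² = (-39 + (-⅓*2 + (-1 - 1*0)/3))² = (-39 + (-⅔ + (-1 + 0)/3))² = (-39 + (-⅔ + (⅓)*(-1)))² = (-39 + (-⅔ - ⅓))² = (-39 - 1)² = (-40)² = 1600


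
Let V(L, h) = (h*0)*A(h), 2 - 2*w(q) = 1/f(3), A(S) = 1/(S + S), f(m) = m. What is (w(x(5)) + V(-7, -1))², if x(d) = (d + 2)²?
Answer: 25/36 ≈ 0.69444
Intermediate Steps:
x(d) = (2 + d)²
A(S) = 1/(2*S)
w(q) = ⅚ (w(q) = 1 - ½/3 = 1 - ½*⅓ = 1 - ⅙ = ⅚)
V(L, h) = 0 (V(L, h) = (h*0)*(1/(2*h)) = 0*(1/(2*h)) = 0)
(w(x(5)) + V(-7, -1))² = (⅚ + 0)² = (⅚)² = 25/36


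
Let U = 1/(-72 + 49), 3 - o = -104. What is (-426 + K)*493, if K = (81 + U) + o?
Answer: -2699175/23 ≈ -1.1736e+5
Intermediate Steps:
o = 107 (o = 3 - 1*(-104) = 3 + 104 = 107)
U = -1/23 (U = 1/(-23) = -1/23 ≈ -0.043478)
K = 4323/23 (K = (81 - 1/23) + 107 = 1862/23 + 107 = 4323/23 ≈ 187.96)
(-426 + K)*493 = (-426 + 4323/23)*493 = -5475/23*493 = -2699175/23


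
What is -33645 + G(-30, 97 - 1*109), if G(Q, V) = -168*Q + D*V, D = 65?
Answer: -29385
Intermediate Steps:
G(Q, V) = -168*Q + 65*V
-33645 + G(-30, 97 - 1*109) = -33645 + (-168*(-30) + 65*(97 - 1*109)) = -33645 + (5040 + 65*(97 - 109)) = -33645 + (5040 + 65*(-12)) = -33645 + (5040 - 780) = -33645 + 4260 = -29385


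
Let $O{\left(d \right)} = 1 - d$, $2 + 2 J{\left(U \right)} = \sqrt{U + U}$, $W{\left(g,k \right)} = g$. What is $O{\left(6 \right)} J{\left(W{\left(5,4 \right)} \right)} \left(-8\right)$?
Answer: $-40 + 20 \sqrt{10} \approx 23.246$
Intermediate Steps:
$J{\left(U \right)} = -1 + \frac{\sqrt{2} \sqrt{U}}{2}$ ($J{\left(U \right)} = -1 + \frac{\sqrt{U + U}}{2} = -1 + \frac{\sqrt{2 U}}{2} = -1 + \frac{\sqrt{2} \sqrt{U}}{2}$)
$O{\left(6 \right)} J{\left(W{\left(5,4 \right)} \right)} \left(-8\right) = \left(1 - 6\right) \left(-1 + \frac{\sqrt{2} \sqrt{5}}{2}\right) \left(-8\right) = \left(1 - 6\right) \left(-1 + \frac{\sqrt{10}}{2}\right) \left(-8\right) = - 5 \left(-1 + \frac{\sqrt{10}}{2}\right) \left(-8\right) = \left(5 - \frac{5 \sqrt{10}}{2}\right) \left(-8\right) = -40 + 20 \sqrt{10}$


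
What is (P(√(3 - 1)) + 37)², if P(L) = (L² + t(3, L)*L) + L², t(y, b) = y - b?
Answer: 1539 + 234*√2 ≈ 1869.9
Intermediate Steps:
P(L) = 2*L² + L*(3 - L) (P(L) = (L² + (3 - L)*L) + L² = (L² + L*(3 - L)) + L² = 2*L² + L*(3 - L))
(P(√(3 - 1)) + 37)² = (√(3 - 1)*(3 + √(3 - 1)) + 37)² = (√2*(3 + √2) + 37)² = (37 + √2*(3 + √2))²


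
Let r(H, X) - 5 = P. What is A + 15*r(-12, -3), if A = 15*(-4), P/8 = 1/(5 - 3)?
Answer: 75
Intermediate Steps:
P = 4 (P = 8/(5 - 3) = 8/2 = 8*(½) = 4)
A = -60
r(H, X) = 9 (r(H, X) = 5 + 4 = 9)
A + 15*r(-12, -3) = -60 + 15*9 = -60 + 135 = 75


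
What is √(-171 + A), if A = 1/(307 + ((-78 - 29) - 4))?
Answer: I*√33515/14 ≈ 13.077*I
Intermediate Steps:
A = 1/196 (A = 1/(307 + (-107 - 4)) = 1/(307 - 111) = 1/196 ≈ 0.0051020)
√(-171 + A) = √(-171 + 1/196) = √(-33515/196) = I*√33515/14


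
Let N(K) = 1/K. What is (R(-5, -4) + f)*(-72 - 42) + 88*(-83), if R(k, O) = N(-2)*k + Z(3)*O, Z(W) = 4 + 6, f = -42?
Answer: 1759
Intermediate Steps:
Z(W) = 10
R(k, O) = 10*O - k/2 (R(k, O) = k/(-2) + 10*O = -k/2 + 10*O = 10*O - k/2)
(R(-5, -4) + f)*(-72 - 42) + 88*(-83) = ((10*(-4) - 1/2*(-5)) - 42)*(-72 - 42) + 88*(-83) = ((-40 + 5/2) - 42)*(-114) - 7304 = (-75/2 - 42)*(-114) - 7304 = -159/2*(-114) - 7304 = 9063 - 7304 = 1759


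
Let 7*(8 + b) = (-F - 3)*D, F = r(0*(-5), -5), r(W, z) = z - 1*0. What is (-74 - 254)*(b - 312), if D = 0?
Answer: 104960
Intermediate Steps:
r(W, z) = z (r(W, z) = z + 0 = z)
F = -5
b = -8 (b = -8 + ((-1*(-5) - 3)*0)/7 = -8 + ((5 - 3)*0)/7 = -8 + (2*0)/7 = -8 + (⅐)*0 = -8 + 0 = -8)
(-74 - 254)*(b - 312) = (-74 - 254)*(-8 - 312) = -328*(-320) = 104960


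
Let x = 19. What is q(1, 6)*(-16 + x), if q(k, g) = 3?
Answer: 9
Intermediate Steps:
q(1, 6)*(-16 + x) = 3*(-16 + 19) = 3*3 = 9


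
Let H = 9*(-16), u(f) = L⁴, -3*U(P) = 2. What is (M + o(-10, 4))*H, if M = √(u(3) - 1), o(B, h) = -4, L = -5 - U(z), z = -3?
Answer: 576 - 128*√445 ≈ -2124.2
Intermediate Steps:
U(P) = -⅔ (U(P) = -⅓*2 = -⅔)
L = -13/3 (L = -5 - 1*(-⅔) = -5 + ⅔ = -13/3 ≈ -4.3333)
u(f) = 28561/81 (u(f) = (-13/3)⁴ = 28561/81)
H = -144
M = 8*√445/9 (M = √(28561/81 - 1) = √(28480/81) = 8*√445/9 ≈ 18.751)
(M + o(-10, 4))*H = (8*√445/9 - 4)*(-144) = (-4 + 8*√445/9)*(-144) = 576 - 128*√445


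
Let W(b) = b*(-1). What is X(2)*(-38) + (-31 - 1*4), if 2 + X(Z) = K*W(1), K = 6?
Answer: 269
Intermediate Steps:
W(b) = -b
X(Z) = -8 (X(Z) = -2 + 6*(-1*1) = -2 + 6*(-1) = -2 - 6 = -8)
X(2)*(-38) + (-31 - 1*4) = -8*(-38) + (-31 - 1*4) = 304 + (-31 - 4) = 304 - 35 = 269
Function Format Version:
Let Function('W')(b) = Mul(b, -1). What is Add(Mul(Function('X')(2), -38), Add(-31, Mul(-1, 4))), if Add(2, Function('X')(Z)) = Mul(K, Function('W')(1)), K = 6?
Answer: 269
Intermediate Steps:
Function('W')(b) = Mul(-1, b)
Function('X')(Z) = -8 (Function('X')(Z) = Add(-2, Mul(6, Mul(-1, 1))) = Add(-2, Mul(6, -1)) = Add(-2, -6) = -8)
Add(Mul(Function('X')(2), -38), Add(-31, Mul(-1, 4))) = Add(Mul(-8, -38), Add(-31, Mul(-1, 4))) = Add(304, Add(-31, -4)) = Add(304, -35) = 269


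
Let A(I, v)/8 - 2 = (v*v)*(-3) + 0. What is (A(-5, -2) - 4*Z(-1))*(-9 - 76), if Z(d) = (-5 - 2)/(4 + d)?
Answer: 18020/3 ≈ 6006.7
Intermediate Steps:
A(I, v) = 16 - 24*v**2 (A(I, v) = 16 + 8*((v*v)*(-3) + 0) = 16 + 8*(v**2*(-3) + 0) = 16 + 8*(-3*v**2 + 0) = 16 + 8*(-3*v**2) = 16 - 24*v**2)
Z(d) = -7/(4 + d)
(A(-5, -2) - 4*Z(-1))*(-9 - 76) = ((16 - 24*(-2)**2) - (-28)/(4 - 1))*(-9 - 76) = ((16 - 24*4) - (-28)/3)*(-85) = ((16 - 96) - (-28)/3)*(-85) = (-80 - 4*(-7/3))*(-85) = (-80 + 28/3)*(-85) = -212/3*(-85) = 18020/3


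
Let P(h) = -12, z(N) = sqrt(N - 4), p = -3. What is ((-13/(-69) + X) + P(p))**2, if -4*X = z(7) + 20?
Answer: 21543883/76176 + 580*sqrt(3)/69 ≈ 297.38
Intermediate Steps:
z(N) = sqrt(-4 + N)
X = -5 - sqrt(3)/4 (X = -(sqrt(-4 + 7) + 20)/4 = -(sqrt(3) + 20)/4 = -(20 + sqrt(3))/4 = -5 - sqrt(3)/4 ≈ -5.4330)
((-13/(-69) + X) + P(p))**2 = ((-13/(-69) + (-5 - sqrt(3)/4)) - 12)**2 = ((-13*(-1/69) + (-5 - sqrt(3)/4)) - 12)**2 = ((13/69 + (-5 - sqrt(3)/4)) - 12)**2 = ((-332/69 - sqrt(3)/4) - 12)**2 = (-1160/69 - sqrt(3)/4)**2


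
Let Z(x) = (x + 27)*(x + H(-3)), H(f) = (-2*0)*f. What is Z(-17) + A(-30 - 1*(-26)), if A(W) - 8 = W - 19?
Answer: -185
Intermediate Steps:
H(f) = 0 (H(f) = 0*f = 0)
Z(x) = x*(27 + x) (Z(x) = (x + 27)*(x + 0) = (27 + x)*x = x*(27 + x))
A(W) = -11 + W (A(W) = 8 + (W - 19) = 8 + (-19 + W) = -11 + W)
Z(-17) + A(-30 - 1*(-26)) = -17*(27 - 17) + (-11 + (-30 - 1*(-26))) = -17*10 + (-11 + (-30 + 26)) = -170 + (-11 - 4) = -170 - 15 = -185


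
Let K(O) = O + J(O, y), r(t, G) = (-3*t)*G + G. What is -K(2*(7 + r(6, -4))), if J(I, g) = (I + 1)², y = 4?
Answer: -22951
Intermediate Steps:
r(t, G) = G - 3*G*t (r(t, G) = -3*G*t + G = G - 3*G*t)
J(I, g) = (1 + I)²
K(O) = O + (1 + O)²
-K(2*(7 + r(6, -4))) = -(2*(7 - 4*(1 - 3*6)) + (1 + 2*(7 - 4*(1 - 3*6)))²) = -(2*(7 - 4*(1 - 18)) + (1 + 2*(7 - 4*(1 - 18)))²) = -(2*(7 - 4*(-17)) + (1 + 2*(7 - 4*(-17)))²) = -(2*(7 + 68) + (1 + 2*(7 + 68))²) = -(2*75 + (1 + 2*75)²) = -(150 + (1 + 150)²) = -(150 + 151²) = -(150 + 22801) = -1*22951 = -22951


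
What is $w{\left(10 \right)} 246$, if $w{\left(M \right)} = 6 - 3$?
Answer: $738$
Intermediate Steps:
$w{\left(M \right)} = 3$
$w{\left(10 \right)} 246 = 3 \cdot 246 = 738$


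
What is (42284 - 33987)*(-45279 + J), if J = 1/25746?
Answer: -9672253744501/25746 ≈ -3.7568e+8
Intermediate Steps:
J = 1/25746 ≈ 3.8841e-5
(42284 - 33987)*(-45279 + J) = (42284 - 33987)*(-45279 + 1/25746) = 8297*(-1165753133/25746) = -9672253744501/25746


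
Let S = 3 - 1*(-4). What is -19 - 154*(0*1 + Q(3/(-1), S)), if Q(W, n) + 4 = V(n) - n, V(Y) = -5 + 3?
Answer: 1983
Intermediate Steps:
V(Y) = -2
S = 7 (S = 3 + 4 = 7)
Q(W, n) = -6 - n (Q(W, n) = -4 + (-2 - n) = -6 - n)
-19 - 154*(0*1 + Q(3/(-1), S)) = -19 - 154*(0*1 + (-6 - 1*7)) = -19 - 154*(0 + (-6 - 7)) = -19 - 154*(0 - 13) = -19 - 154*(-13) = -19 + 2002 = 1983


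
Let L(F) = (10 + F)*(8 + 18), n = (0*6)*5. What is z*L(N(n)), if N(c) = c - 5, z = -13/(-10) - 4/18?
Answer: 1261/9 ≈ 140.11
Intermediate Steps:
z = 97/90 (z = -13*(-⅒) - 4*1/18 = 13/10 - 2/9 = 97/90 ≈ 1.0778)
n = 0 (n = 0*5 = 0)
N(c) = -5 + c
L(F) = 260 + 26*F (L(F) = (10 + F)*26 = 260 + 26*F)
z*L(N(n)) = 97*(260 + 26*(-5 + 0))/90 = 97*(260 + 26*(-5))/90 = 97*(260 - 130)/90 = (97/90)*130 = 1261/9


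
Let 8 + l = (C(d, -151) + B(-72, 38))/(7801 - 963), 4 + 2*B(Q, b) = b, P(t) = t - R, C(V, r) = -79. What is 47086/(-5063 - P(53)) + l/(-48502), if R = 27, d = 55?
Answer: -7808053770981/843900412082 ≈ -9.2523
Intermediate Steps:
P(t) = -27 + t (P(t) = t - 1*27 = t - 27 = -27 + t)
B(Q, b) = -2 + b/2
l = -27383/3419 (l = -8 + (-79 + (-2 + (½)*38))/(7801 - 963) = -8 + (-79 + (-2 + 19))/6838 = -8 + (-79 + 17)*(1/6838) = -8 - 62*1/6838 = -8 - 31/3419 = -27383/3419 ≈ -8.0091)
47086/(-5063 - P(53)) + l/(-48502) = 47086/(-5063 - (-27 + 53)) - 27383/3419/(-48502) = 47086/(-5063 - 1*26) - 27383/3419*(-1/48502) = 47086/(-5063 - 26) + 27383/165828338 = 47086/(-5089) + 27383/165828338 = 47086*(-1/5089) + 27383/165828338 = -47086/5089 + 27383/165828338 = -7808053770981/843900412082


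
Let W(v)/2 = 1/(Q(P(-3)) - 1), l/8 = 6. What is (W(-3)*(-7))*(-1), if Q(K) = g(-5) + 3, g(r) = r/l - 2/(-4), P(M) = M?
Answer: 672/115 ≈ 5.8435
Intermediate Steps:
l = 48 (l = 8*6 = 48)
g(r) = 1/2 + r/48 (g(r) = r/48 - 2/(-4) = r*(1/48) - 2*(-1/4) = r/48 + 1/2 = 1/2 + r/48)
Q(K) = 163/48 (Q(K) = (1/2 + (1/48)*(-5)) + 3 = (1/2 - 5/48) + 3 = 19/48 + 3 = 163/48)
W(v) = 96/115 (W(v) = 2/(163/48 - 1) = 2/(115/48) = 2*(48/115) = 96/115)
(W(-3)*(-7))*(-1) = ((96/115)*(-7))*(-1) = -672/115*(-1) = 672/115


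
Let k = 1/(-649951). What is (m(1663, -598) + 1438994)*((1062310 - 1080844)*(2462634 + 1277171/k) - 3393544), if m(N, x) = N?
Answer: 22164509709760905130698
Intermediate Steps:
k = -1/649951 ≈ -1.5386e-6
(m(1663, -598) + 1438994)*((1062310 - 1080844)*(2462634 + 1277171/k) - 3393544) = (1663 + 1438994)*((1062310 - 1080844)*(2462634 + 1277171/(-1/649951)) - 3393544) = 1440657*(-18534*(2462634 + 1277171*(-649951)) - 3393544) = 1440657*(-18534*(2462634 - 830098568621) - 3393544) = 1440657*(-18534*(-830096105987) - 3393544) = 1440657*(15385001228363058 - 3393544) = 1440657*15385001224969514 = 22164509709760905130698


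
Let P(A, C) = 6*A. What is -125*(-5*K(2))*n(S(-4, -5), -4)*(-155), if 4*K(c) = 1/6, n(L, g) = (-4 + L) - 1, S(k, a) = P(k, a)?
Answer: 2809375/24 ≈ 1.1706e+5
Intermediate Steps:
S(k, a) = 6*k
n(L, g) = -5 + L
K(c) = 1/24 (K(c) = (¼)/6 = (¼)*(⅙) = 1/24)
-125*(-5*K(2))*n(S(-4, -5), -4)*(-155) = -125*(-5*1/24)*(-5 + 6*(-4))*(-155) = -(-625)*(-5 - 24)/24*(-155) = -(-625)*(-29)/24*(-155) = -125*145/24*(-155) = -18125/24*(-155) = 2809375/24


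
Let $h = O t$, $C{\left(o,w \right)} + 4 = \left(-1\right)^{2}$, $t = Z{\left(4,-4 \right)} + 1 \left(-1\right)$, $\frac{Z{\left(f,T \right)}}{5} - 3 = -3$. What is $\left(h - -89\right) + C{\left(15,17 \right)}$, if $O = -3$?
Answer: $89$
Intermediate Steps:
$Z{\left(f,T \right)} = 0$ ($Z{\left(f,T \right)} = 15 + 5 \left(-3\right) = 15 - 15 = 0$)
$t = -1$ ($t = 0 + 1 \left(-1\right) = 0 - 1 = -1$)
$C{\left(o,w \right)} = -3$ ($C{\left(o,w \right)} = -4 + \left(-1\right)^{2} = -4 + 1 = -3$)
$h = 3$ ($h = \left(-3\right) \left(-1\right) = 3$)
$\left(h - -89\right) + C{\left(15,17 \right)} = \left(3 - -89\right) - 3 = \left(3 + 89\right) - 3 = 92 - 3 = 89$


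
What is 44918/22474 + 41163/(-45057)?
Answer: 183128844/168768503 ≈ 1.0851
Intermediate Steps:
44918/22474 + 41163/(-45057) = 44918*(1/22474) + 41163*(-1/45057) = 22459/11237 - 13721/15019 = 183128844/168768503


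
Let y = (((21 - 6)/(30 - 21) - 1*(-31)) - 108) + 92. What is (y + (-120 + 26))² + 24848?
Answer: 277456/9 ≈ 30828.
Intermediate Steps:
y = 50/3 (y = ((15/9 + 31) - 108) + 92 = ((15*(⅑) + 31) - 108) + 92 = ((5/3 + 31) - 108) + 92 = (98/3 - 108) + 92 = -226/3 + 92 = 50/3 ≈ 16.667)
(y + (-120 + 26))² + 24848 = (50/3 + (-120 + 26))² + 24848 = (50/3 - 94)² + 24848 = (-232/3)² + 24848 = 53824/9 + 24848 = 277456/9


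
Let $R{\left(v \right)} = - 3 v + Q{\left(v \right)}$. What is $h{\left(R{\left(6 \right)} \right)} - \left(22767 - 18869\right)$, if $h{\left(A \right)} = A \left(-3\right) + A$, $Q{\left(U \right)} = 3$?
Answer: $-3868$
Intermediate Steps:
$R{\left(v \right)} = 3 - 3 v$ ($R{\left(v \right)} = - 3 v + 3 = 3 - 3 v$)
$h{\left(A \right)} = - 2 A$ ($h{\left(A \right)} = - 3 A + A = - 2 A$)
$h{\left(R{\left(6 \right)} \right)} - \left(22767 - 18869\right) = - 2 \left(3 - 18\right) - \left(22767 - 18869\right) = \left(-2\right) \left(-15\right) - 3898 = 30 - 3898 = -3868$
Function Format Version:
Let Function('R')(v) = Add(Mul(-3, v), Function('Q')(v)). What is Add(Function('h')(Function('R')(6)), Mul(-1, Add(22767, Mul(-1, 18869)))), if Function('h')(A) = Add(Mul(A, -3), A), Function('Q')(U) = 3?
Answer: -3868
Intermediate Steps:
Function('R')(v) = Add(3, Mul(-3, v)) (Function('R')(v) = Add(Mul(-3, v), 3) = Add(3, Mul(-3, v)))
Function('h')(A) = Mul(-2, A) (Function('h')(A) = Add(Mul(-3, A), A) = Mul(-2, A))
Add(Function('h')(Function('R')(6)), Mul(-1, Add(22767, Mul(-1, 18869)))) = Add(Mul(-2, Add(3, Mul(-3, 6))), Mul(-1, Add(22767, Mul(-1, 18869)))) = Add(Mul(-2, Add(3, -18)), Mul(-1, Add(22767, -18869))) = Add(Mul(-2, -15), Mul(-1, 3898)) = Add(30, -3898) = -3868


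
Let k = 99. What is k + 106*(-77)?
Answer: -8063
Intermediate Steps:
k + 106*(-77) = 99 + 106*(-77) = 99 - 8162 = -8063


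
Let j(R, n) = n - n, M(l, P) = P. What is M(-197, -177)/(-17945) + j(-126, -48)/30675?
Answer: 177/17945 ≈ 0.0098635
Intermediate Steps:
j(R, n) = 0
M(-197, -177)/(-17945) + j(-126, -48)/30675 = -177/(-17945) + 0/30675 = -177*(-1/17945) + 0*(1/30675) = 177/17945 + 0 = 177/17945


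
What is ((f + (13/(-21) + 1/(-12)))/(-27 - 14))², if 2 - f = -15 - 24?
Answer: 11458225/11861136 ≈ 0.96603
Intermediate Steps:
f = 41 (f = 2 - (-15 - 24) = 2 - 1*(-39) = 2 + 39 = 41)
((f + (13/(-21) + 1/(-12)))/(-27 - 14))² = ((41 + (13/(-21) + 1/(-12)))/(-27 - 14))² = ((41 + (13*(-1/21) + 1*(-1/12)))/(-41))² = ((41 + (-13/21 - 1/12))*(-1/41))² = ((41 - 59/84)*(-1/41))² = ((3385/84)*(-1/41))² = (-3385/3444)² = 11458225/11861136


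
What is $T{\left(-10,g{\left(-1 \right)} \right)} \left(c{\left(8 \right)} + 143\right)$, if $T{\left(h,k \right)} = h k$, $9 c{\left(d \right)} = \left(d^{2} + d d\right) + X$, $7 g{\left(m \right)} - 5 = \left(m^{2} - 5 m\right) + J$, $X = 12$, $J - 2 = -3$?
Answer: $- \frac{142700}{63} \approx -2265.1$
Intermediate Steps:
$J = -1$ ($J = 2 - 3 = -1$)
$g{\left(m \right)} = \frac{4}{7} - \frac{5 m}{7} + \frac{m^{2}}{7}$ ($g{\left(m \right)} = \frac{5}{7} + \frac{\left(m^{2} - 5 m\right) - 1}{7} = \frac{5}{7} + \frac{-1 + m^{2} - 5 m}{7} = \frac{5}{7} - \left(\frac{1}{7} - \frac{m^{2}}{7} + \frac{5 m}{7}\right) = \frac{4}{7} - \frac{5 m}{7} + \frac{m^{2}}{7}$)
$c{\left(d \right)} = \frac{4}{3} + \frac{2 d^{2}}{9}$ ($c{\left(d \right)} = \frac{\left(d^{2} + d d\right) + 12}{9} = \frac{\left(d^{2} + d^{2}\right) + 12}{9} = \frac{2 d^{2} + 12}{9} = \frac{12 + 2 d^{2}}{9} = \frac{4}{3} + \frac{2 d^{2}}{9}$)
$T{\left(-10,g{\left(-1 \right)} \right)} \left(c{\left(8 \right)} + 143\right) = - 10 \left(\frac{4}{7} - - \frac{5}{7} + \frac{\left(-1\right)^{2}}{7}\right) \left(\left(\frac{4}{3} + \frac{2 \cdot 8^{2}}{9}\right) + 143\right) = - 10 \left(\frac{4}{7} + \frac{5}{7} + \frac{1}{7} \cdot 1\right) \left(\left(\frac{4}{3} + \frac{2}{9} \cdot 64\right) + 143\right) = - 10 \left(\frac{4}{7} + \frac{5}{7} + \frac{1}{7}\right) \left(\left(\frac{4}{3} + \frac{128}{9}\right) + 143\right) = \left(-10\right) \frac{10}{7} \left(\frac{140}{9} + 143\right) = \left(- \frac{100}{7}\right) \frac{1427}{9} = - \frac{142700}{63}$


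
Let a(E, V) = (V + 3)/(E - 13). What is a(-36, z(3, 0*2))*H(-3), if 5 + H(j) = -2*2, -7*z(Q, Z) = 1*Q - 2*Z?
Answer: 162/343 ≈ 0.47230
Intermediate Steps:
z(Q, Z) = -Q/7 + 2*Z/7 (z(Q, Z) = -(1*Q - 2*Z)/7 = -(Q - 2*Z)/7 = -Q/7 + 2*Z/7)
H(j) = -9 (H(j) = -5 - 2*2 = -5 - 4 = -9)
a(E, V) = (3 + V)/(-13 + E)
a(-36, z(3, 0*2))*H(-3) = ((3 + (-⅐*3 + 2*(0*2)/7))/(-13 - 36))*(-9) = ((3 + (-3/7 + (2/7)*0))/(-49))*(-9) = -(3 + (-3/7 + 0))/49*(-9) = -(3 - 3/7)/49*(-9) = -1/49*18/7*(-9) = -18/343*(-9) = 162/343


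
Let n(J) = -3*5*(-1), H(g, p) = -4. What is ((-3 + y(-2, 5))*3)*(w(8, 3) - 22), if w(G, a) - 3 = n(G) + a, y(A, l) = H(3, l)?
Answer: 21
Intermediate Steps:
y(A, l) = -4
n(J) = 15 (n(J) = -15*(-1) = 15)
w(G, a) = 18 + a (w(G, a) = 3 + (15 + a) = 18 + a)
((-3 + y(-2, 5))*3)*(w(8, 3) - 22) = ((-3 - 4)*3)*((18 + 3) - 22) = (-7*3)*(21 - 22) = -21*(-1) = 21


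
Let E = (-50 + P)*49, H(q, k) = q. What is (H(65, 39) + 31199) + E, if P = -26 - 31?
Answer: 26021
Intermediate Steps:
P = -57
E = -5243 (E = (-50 - 57)*49 = -107*49 = -5243)
(H(65, 39) + 31199) + E = (65 + 31199) - 5243 = 31264 - 5243 = 26021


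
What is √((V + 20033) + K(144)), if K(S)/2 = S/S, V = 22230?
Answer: √42265 ≈ 205.58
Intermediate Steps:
K(S) = 2 (K(S) = 2*(S/S) = 2*1 = 2)
√((V + 20033) + K(144)) = √((22230 + 20033) + 2) = √(42263 + 2) = √42265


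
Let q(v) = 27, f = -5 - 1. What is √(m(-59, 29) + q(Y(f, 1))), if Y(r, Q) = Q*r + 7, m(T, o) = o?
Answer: 2*√14 ≈ 7.4833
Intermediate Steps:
f = -6
Y(r, Q) = 7 + Q*r
√(m(-59, 29) + q(Y(f, 1))) = √(29 + 27) = √56 = 2*√14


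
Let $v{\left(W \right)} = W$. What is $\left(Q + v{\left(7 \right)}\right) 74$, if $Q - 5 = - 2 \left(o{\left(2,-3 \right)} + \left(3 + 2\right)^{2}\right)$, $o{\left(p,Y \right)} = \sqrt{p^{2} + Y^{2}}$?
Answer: $-2812 - 148 \sqrt{13} \approx -3345.6$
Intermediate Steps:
$o{\left(p,Y \right)} = \sqrt{Y^{2} + p^{2}}$
$Q = -45 - 2 \sqrt{13}$ ($Q = 5 - 2 \left(\sqrt{\left(-3\right)^{2} + 2^{2}} + \left(3 + 2\right)^{2}\right) = 5 - 2 \left(\sqrt{9 + 4} + 5^{2}\right) = 5 - 2 \left(\sqrt{13} + 25\right) = 5 - 2 \left(25 + \sqrt{13}\right) = 5 - \left(50 + 2 \sqrt{13}\right) = -45 - 2 \sqrt{13} \approx -52.211$)
$\left(Q + v{\left(7 \right)}\right) 74 = \left(\left(-45 - 2 \sqrt{13}\right) + 7\right) 74 = \left(-38 - 2 \sqrt{13}\right) 74 = -2812 - 148 \sqrt{13}$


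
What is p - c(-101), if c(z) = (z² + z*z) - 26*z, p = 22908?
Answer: -120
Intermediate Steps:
c(z) = -26*z + 2*z² (c(z) = (z² + z²) - 26*z = 2*z² - 26*z = -26*z + 2*z²)
p - c(-101) = 22908 - 2*(-101)*(-13 - 101) = 22908 - 2*(-101)*(-114) = 22908 - 1*23028 = 22908 - 23028 = -120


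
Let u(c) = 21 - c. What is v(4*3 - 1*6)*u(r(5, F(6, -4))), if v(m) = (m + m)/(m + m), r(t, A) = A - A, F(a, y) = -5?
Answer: 21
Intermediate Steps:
r(t, A) = 0
v(m) = 1 (v(m) = (2*m)/((2*m)) = (2*m)*(1/(2*m)) = 1)
v(4*3 - 1*6)*u(r(5, F(6, -4))) = 1*(21 - 1*0) = 1*(21 + 0) = 1*21 = 21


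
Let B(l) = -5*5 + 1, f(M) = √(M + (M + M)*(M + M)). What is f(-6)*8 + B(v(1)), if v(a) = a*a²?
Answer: -24 + 8*√138 ≈ 69.979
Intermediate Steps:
v(a) = a³
f(M) = √(M + 4*M²) (f(M) = √(M + (2*M)*(2*M)) = √(M + 4*M²))
B(l) = -24 (B(l) = -25 + 1 = -24)
f(-6)*8 + B(v(1)) = √(-6*(1 + 4*(-6)))*8 - 24 = √(-6*(1 - 24))*8 - 24 = √(-6*(-23))*8 - 24 = √138*8 - 24 = 8*√138 - 24 = -24 + 8*√138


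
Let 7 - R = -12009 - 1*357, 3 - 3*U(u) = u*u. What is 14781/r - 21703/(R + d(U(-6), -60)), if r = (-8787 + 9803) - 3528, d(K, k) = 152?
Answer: -239649961/31462800 ≈ -7.6169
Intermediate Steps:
U(u) = 1 - u**2/3 (U(u) = 1 - u*u/3 = 1 - u**2/3)
R = 12373 (R = 7 - (-12009 - 1*357) = 7 - (-12009 - 357) = 7 - 1*(-12366) = 7 + 12366 = 12373)
r = -2512 (r = 1016 - 3528 = -2512)
14781/r - 21703/(R + d(U(-6), -60)) = 14781/(-2512) - 21703/(12373 + 152) = 14781*(-1/2512) - 21703/12525 = -14781/2512 - 21703*1/12525 = -14781/2512 - 21703/12525 = -239649961/31462800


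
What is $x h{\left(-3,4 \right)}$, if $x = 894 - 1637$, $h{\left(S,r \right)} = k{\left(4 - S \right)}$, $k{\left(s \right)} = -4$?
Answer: $2972$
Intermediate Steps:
$h{\left(S,r \right)} = -4$
$x = -743$ ($x = 894 - 1637 = -743$)
$x h{\left(-3,4 \right)} = \left(-743\right) \left(-4\right) = 2972$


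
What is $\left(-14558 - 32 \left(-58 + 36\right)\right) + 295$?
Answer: $-13559$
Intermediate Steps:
$\left(-14558 - 32 \left(-58 + 36\right)\right) + 295 = \left(-14558 - -704\right) + 295 = \left(-14558 + 704\right) + 295 = -13854 + 295 = -13559$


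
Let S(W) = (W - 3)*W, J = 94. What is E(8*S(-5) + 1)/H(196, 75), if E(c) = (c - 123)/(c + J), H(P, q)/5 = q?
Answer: 66/51875 ≈ 0.0012723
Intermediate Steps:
H(P, q) = 5*q
S(W) = W*(-3 + W) (S(W) = (-3 + W)*W = W*(-3 + W))
E(c) = (-123 + c)/(94 + c) (E(c) = (c - 123)/(c + 94) = (-123 + c)/(94 + c))
E(8*S(-5) + 1)/H(196, 75) = ((-123 + (8*(-5*(-3 - 5)) + 1))/(94 + (8*(-5*(-3 - 5)) + 1)))/((5*75)) = ((-123 + (8*(-5*(-8)) + 1))/(94 + (8*(-5*(-8)) + 1)))/375 = ((-123 + (8*40 + 1))/(94 + (8*40 + 1)))*(1/375) = ((-123 + (320 + 1))/(94 + (320 + 1)))*(1/375) = ((-123 + 321)/(94 + 321))*(1/375) = (198/415)*(1/375) = 66/51875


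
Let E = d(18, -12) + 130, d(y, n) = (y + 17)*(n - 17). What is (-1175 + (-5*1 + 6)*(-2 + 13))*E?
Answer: 1030140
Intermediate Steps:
d(y, n) = (-17 + n)*(17 + y) (d(y, n) = (17 + y)*(-17 + n) = (-17 + n)*(17 + y))
E = -885 (E = (-289 - 17*18 + 17*(-12) - 12*18) + 130 = (-289 - 306 - 204 - 216) + 130 = -1015 + 130 = -885)
(-1175 + (-5*1 + 6)*(-2 + 13))*E = (-1175 + (-5*1 + 6)*(-2 + 13))*(-885) = (-1175 + (-5 + 6)*11)*(-885) = (-1175 + 1*11)*(-885) = (-1175 + 11)*(-885) = -1164*(-885) = 1030140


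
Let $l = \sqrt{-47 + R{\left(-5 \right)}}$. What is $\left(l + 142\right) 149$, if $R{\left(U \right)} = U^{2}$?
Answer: $21158 + 149 i \sqrt{22} \approx 21158.0 + 698.87 i$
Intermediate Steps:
$l = i \sqrt{22}$ ($l = \sqrt{-47 + \left(-5\right)^{2}} = \sqrt{-47 + 25} = \sqrt{-22} = i \sqrt{22} \approx 4.6904 i$)
$\left(l + 142\right) 149 = \left(i \sqrt{22} + 142\right) 149 = \left(142 + i \sqrt{22}\right) 149 = 21158 + 149 i \sqrt{22}$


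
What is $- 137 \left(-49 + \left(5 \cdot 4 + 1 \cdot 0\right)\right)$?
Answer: $3973$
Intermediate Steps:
$- 137 \left(-49 + \left(5 \cdot 4 + 1 \cdot 0\right)\right) = - 137 \left(-49 + \left(20 + 0\right)\right) = - 137 \left(-49 + 20\right) = \left(-137\right) \left(-29\right) = 3973$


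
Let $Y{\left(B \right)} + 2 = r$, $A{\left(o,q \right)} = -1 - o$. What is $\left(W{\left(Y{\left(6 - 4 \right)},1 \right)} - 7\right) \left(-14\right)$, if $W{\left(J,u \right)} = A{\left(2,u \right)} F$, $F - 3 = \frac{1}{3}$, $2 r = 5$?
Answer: $238$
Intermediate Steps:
$r = \frac{5}{2}$ ($r = \frac{1}{2} \cdot 5 = \frac{5}{2} \approx 2.5$)
$F = \frac{10}{3}$ ($F = 3 + \frac{1}{3} = \frac{10}{3} \approx 3.3333$)
$Y{\left(B \right)} = \frac{1}{2}$ ($Y{\left(B \right)} = -2 + \frac{5}{2} = \frac{1}{2}$)
$W{\left(J,u \right)} = -10$ ($W{\left(J,u \right)} = \left(-1 - 2\right) \frac{10}{3} = \left(-3\right) \frac{10}{3} = -10$)
$\left(W{\left(Y{\left(6 - 4 \right)},1 \right)} - 7\right) \left(-14\right) = \left(-10 - 7\right) \left(-14\right) = \left(-17\right) \left(-14\right) = 238$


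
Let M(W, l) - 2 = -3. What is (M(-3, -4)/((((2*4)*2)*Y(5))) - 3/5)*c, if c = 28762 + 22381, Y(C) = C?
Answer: -2506007/80 ≈ -31325.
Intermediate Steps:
c = 51143
M(W, l) = -1 (M(W, l) = 2 - 3 = -1)
(M(-3, -4)/((((2*4)*2)*Y(5))) - 3/5)*c = (-1/(((2*4)*2)*5) - 3/5)*51143 = (-1/((8*2)*5) - 3*⅕)*51143 = (-1/(16*5) - ⅗)*51143 = (-1/80 - ⅗)*51143 = -49/80*51143 = -2506007/80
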